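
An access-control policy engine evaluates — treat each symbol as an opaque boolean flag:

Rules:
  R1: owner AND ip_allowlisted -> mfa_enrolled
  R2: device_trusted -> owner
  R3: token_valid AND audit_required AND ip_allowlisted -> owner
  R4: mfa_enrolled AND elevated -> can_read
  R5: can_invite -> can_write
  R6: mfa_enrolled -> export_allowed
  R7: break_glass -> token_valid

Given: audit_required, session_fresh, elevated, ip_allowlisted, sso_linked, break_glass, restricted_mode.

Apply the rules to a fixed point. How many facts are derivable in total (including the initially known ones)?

12

Round 1: R7 [break_glass -> token_valid]. New: token_valid.
Round 2: R3 [token_valid AND audit_required AND ip_allowlisted -> owner]. New: owner.
Round 3: R1 [owner AND ip_allowlisted -> mfa_enrolled]. New: mfa_enrolled.
Round 4: R4 [mfa_enrolled AND elevated -> can_read]; R6 [mfa_enrolled -> export_allowed]. New: can_read, export_allowed.
Closure: {audit_required, break_glass, can_read, elevated, export_allowed, ip_allowlisted, mfa_enrolled, owner, restricted_mode, session_fresh, sso_linked, token_valid} — 12 facts.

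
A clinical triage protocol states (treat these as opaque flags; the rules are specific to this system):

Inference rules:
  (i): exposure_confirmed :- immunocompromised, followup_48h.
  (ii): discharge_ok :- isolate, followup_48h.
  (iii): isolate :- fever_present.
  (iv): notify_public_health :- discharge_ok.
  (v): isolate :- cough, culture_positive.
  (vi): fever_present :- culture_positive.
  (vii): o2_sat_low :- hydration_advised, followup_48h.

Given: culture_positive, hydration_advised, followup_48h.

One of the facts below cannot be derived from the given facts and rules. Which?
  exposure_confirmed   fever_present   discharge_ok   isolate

exposure_confirmed

Round 1: (vi) [fever_present :- culture_positive.]; (vii) [o2_sat_low :- hydration_advised, followup_48h.]. Adds fever_present, o2_sat_low.
Round 2: (iii) [isolate :- fever_present.]. Adds isolate.
Round 3: (ii) [discharge_ok :- isolate, followup_48h.]. Adds discharge_ok.
Round 4: (iv) [notify_public_health :- discharge_ok.]. Adds notify_public_health.
Derived: isolate (round 2), fever_present (round 1), discharge_ok (round 3). exposure_confirmed never appears in any round.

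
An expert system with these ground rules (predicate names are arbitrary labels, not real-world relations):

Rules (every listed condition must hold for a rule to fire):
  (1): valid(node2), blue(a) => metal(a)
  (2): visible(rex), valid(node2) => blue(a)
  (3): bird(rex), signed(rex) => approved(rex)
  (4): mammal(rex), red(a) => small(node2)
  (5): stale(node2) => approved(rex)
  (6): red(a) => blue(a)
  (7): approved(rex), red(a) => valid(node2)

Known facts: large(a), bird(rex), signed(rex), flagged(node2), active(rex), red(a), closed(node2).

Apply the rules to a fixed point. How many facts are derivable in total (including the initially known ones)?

Round 1 — (3), (6), derive approved(rex), blue(a).
Round 2 — (7), derive valid(node2).
Round 3 — (1), derive metal(a).
Closure: {active(rex), approved(rex), bird(rex), blue(a), closed(node2), flagged(node2), large(a), metal(a), red(a), signed(rex), valid(node2)} — 11 facts.

11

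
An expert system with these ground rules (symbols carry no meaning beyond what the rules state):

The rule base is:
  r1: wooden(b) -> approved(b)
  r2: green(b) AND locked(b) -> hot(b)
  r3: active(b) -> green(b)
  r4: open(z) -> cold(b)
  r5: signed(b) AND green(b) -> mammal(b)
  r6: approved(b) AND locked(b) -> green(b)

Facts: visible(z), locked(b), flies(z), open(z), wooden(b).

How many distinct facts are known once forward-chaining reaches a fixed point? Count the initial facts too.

Round 1: r1 [wooden(b) -> approved(b)]; r4 [open(z) -> cold(b)]. New: approved(b), cold(b).
Round 2: r6 [approved(b) AND locked(b) -> green(b)]. New: green(b).
Round 3: r2 [green(b) AND locked(b) -> hot(b)]. New: hot(b).
Closure: {approved(b), cold(b), flies(z), green(b), hot(b), locked(b), open(z), visible(z), wooden(b)} — 9 facts.

9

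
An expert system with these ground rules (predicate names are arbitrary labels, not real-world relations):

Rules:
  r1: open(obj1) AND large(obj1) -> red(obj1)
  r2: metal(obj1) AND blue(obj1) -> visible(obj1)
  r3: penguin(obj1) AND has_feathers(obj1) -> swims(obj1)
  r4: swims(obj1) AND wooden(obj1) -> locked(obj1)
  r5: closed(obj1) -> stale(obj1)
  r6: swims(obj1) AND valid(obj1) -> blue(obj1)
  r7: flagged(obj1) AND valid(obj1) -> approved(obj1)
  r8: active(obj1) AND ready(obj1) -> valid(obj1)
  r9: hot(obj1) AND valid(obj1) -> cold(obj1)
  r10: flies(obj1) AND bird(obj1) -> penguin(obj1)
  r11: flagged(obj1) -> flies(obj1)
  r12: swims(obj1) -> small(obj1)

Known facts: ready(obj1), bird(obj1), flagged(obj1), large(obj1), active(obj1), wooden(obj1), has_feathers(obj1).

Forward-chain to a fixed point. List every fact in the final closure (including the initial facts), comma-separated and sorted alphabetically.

active(obj1), approved(obj1), bird(obj1), blue(obj1), flagged(obj1), flies(obj1), has_feathers(obj1), large(obj1), locked(obj1), penguin(obj1), ready(obj1), small(obj1), swims(obj1), valid(obj1), wooden(obj1)

Round 1 — r8, r11, derive valid(obj1), flies(obj1).
Round 2 — r7, r10, derive approved(obj1), penguin(obj1).
Round 3 — r3, derive swims(obj1).
Round 4 — r4, r6, r12, derive locked(obj1), blue(obj1), small(obj1).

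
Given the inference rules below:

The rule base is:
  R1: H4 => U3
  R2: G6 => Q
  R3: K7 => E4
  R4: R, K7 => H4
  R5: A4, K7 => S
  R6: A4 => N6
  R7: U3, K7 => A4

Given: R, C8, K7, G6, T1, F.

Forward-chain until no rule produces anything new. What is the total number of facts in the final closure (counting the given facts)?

13

Round 1: R2 [G6 => Q]; R3 [K7 => E4]; R4 [R, K7 => H4]. Adds Q, E4, H4.
Round 2: R1 [H4 => U3]. Adds U3.
Round 3: R7 [U3, K7 => A4]. Adds A4.
Round 4: R5 [A4, K7 => S]; R6 [A4 => N6]. Adds S, N6.
Closure: {A4, C8, E4, F, G6, H4, K7, N6, Q, R, S, T1, U3} — 13 facts.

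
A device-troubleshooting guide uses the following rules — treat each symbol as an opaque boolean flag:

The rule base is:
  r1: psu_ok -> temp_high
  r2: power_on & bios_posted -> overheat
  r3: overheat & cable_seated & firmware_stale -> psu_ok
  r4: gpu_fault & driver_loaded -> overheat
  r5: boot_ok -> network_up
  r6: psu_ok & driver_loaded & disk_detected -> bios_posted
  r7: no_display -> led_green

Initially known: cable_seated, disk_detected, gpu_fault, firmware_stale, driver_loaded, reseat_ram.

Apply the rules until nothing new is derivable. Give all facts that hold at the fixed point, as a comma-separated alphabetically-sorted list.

Round 1: r4 [gpu_fault & driver_loaded -> overheat]. New: overheat.
Round 2: r3 [overheat & cable_seated & firmware_stale -> psu_ok]. New: psu_ok.
Round 3: r1 [psu_ok -> temp_high]; r6 [psu_ok & driver_loaded & disk_detected -> bios_posted]. New: temp_high, bios_posted.

bios_posted, cable_seated, disk_detected, driver_loaded, firmware_stale, gpu_fault, overheat, psu_ok, reseat_ram, temp_high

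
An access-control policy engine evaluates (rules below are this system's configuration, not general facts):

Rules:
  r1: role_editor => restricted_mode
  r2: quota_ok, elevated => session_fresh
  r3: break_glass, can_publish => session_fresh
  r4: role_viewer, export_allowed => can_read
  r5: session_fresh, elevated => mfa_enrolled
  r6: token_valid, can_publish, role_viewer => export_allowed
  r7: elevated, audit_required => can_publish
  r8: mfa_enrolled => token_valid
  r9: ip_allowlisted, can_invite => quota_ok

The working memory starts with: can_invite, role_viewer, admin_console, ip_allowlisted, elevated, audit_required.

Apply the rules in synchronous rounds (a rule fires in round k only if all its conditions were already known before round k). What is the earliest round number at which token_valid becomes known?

Round 1 fires r7, r9, giving can_publish, quota_ok.
Round 2 fires r2, giving session_fresh.
Round 3 fires r5, giving mfa_enrolled.
Round 4 fires r8, giving token_valid.
token_valid first appears in round 4.

4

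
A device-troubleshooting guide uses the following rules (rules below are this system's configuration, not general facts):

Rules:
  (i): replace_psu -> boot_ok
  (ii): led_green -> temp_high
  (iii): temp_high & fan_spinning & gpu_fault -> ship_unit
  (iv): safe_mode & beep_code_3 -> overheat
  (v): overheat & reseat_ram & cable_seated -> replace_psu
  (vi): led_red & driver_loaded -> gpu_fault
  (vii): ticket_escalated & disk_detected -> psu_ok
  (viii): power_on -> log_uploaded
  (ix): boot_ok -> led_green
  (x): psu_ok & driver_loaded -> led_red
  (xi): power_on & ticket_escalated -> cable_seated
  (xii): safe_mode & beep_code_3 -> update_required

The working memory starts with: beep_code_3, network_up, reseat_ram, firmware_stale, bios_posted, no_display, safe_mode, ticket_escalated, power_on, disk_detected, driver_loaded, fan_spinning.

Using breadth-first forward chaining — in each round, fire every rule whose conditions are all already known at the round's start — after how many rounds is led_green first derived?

4

Round 1 — (iv), (vii), (viii), (xi), (xii), derive overheat, psu_ok, log_uploaded, cable_seated, update_required.
Round 2 — (v), (x), derive replace_psu, led_red.
Round 3 — (i), (vi), derive boot_ok, gpu_fault.
Round 4 — (ix), derive led_green.
led_green first appears in round 4.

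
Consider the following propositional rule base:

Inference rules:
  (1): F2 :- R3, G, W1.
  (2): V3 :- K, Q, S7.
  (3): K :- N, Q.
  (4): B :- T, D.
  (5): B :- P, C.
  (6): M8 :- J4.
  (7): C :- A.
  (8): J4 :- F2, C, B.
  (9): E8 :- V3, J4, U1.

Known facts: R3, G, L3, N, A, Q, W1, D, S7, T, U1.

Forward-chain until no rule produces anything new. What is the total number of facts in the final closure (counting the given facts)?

Round 1 fires (1), (3), (4), (7), giving F2, K, B, C.
Round 2 fires (2), (8), giving V3, J4.
Round 3 fires (6), (9), giving M8, E8.
Closure: {A, B, C, D, E8, F2, G, J4, K, L3, M8, N, Q, R3, S7, T, U1, V3, W1} — 19 facts.

19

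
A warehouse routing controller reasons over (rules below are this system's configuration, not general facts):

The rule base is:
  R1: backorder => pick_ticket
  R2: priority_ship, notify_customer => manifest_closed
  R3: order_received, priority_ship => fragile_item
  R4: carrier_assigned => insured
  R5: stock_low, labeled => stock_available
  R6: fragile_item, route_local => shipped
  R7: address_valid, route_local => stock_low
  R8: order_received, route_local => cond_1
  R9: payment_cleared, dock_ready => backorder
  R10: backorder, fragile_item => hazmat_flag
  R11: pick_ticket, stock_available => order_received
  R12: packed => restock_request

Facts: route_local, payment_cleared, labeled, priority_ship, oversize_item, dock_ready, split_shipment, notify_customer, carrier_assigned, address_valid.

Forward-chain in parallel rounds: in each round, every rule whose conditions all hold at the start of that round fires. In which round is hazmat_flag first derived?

5

[1] R2 [priority_ship, notify_customer => manifest_closed]; R4 [carrier_assigned => insured]; R7 [address_valid, route_local => stock_low]; R9 [payment_cleared, dock_ready => backorder]. ⇒ new: manifest_closed, insured, stock_low, backorder.
[2] R1 [backorder => pick_ticket]; R5 [stock_low, labeled => stock_available]. ⇒ new: pick_ticket, stock_available.
[3] R11 [pick_ticket, stock_available => order_received]. ⇒ new: order_received.
[4] R3 [order_received, priority_ship => fragile_item]; R8 [order_received, route_local => cond_1]. ⇒ new: fragile_item, cond_1.
[5] R6 [fragile_item, route_local => shipped]; R10 [backorder, fragile_item => hazmat_flag]. ⇒ new: shipped, hazmat_flag.
hazmat_flag first appears in round 5.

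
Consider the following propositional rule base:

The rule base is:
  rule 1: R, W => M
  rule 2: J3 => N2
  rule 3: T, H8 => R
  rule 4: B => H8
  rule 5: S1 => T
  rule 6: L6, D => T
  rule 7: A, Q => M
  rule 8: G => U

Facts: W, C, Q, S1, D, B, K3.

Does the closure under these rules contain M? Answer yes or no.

[1] rule 4 [B => H8]; rule 5 [S1 => T]. ⇒ new: H8, T.
[2] rule 3 [T, H8 => R]. ⇒ new: R.
[3] rule 1 [R, W => M]. ⇒ new: M.
M appears in round 3, so it is derivable.

yes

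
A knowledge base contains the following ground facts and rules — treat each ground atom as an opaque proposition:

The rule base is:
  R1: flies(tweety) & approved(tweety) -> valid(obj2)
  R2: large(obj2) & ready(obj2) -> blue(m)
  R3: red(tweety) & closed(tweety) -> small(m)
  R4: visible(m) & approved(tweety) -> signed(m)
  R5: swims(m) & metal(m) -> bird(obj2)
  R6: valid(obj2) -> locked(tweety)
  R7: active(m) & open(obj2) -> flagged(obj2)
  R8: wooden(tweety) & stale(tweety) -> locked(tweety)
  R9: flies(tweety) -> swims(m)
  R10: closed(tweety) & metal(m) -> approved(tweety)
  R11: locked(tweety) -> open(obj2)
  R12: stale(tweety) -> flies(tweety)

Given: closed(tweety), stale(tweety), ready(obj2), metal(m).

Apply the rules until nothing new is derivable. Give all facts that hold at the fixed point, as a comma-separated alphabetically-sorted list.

approved(tweety), bird(obj2), closed(tweety), flies(tweety), locked(tweety), metal(m), open(obj2), ready(obj2), stale(tweety), swims(m), valid(obj2)

Round 1: R10 [closed(tweety) & metal(m) -> approved(tweety)]; R12 [stale(tweety) -> flies(tweety)]. Adds approved(tweety), flies(tweety).
Round 2: R1 [flies(tweety) & approved(tweety) -> valid(obj2)]; R9 [flies(tweety) -> swims(m)]. Adds valid(obj2), swims(m).
Round 3: R5 [swims(m) & metal(m) -> bird(obj2)]; R6 [valid(obj2) -> locked(tweety)]. Adds bird(obj2), locked(tweety).
Round 4: R11 [locked(tweety) -> open(obj2)]. Adds open(obj2).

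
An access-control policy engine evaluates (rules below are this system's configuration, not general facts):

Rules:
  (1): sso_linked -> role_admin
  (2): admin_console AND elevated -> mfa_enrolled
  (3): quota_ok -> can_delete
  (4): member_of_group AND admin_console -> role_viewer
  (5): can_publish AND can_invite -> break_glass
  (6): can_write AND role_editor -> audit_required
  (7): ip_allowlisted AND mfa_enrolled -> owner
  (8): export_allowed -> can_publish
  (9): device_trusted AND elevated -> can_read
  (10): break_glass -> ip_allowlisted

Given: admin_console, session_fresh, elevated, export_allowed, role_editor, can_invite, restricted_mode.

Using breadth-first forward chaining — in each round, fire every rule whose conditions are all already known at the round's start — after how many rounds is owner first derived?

Round 1: (2) [admin_console AND elevated -> mfa_enrolled]; (8) [export_allowed -> can_publish]. Adds mfa_enrolled, can_publish.
Round 2: (5) [can_publish AND can_invite -> break_glass]. Adds break_glass.
Round 3: (10) [break_glass -> ip_allowlisted]. Adds ip_allowlisted.
Round 4: (7) [ip_allowlisted AND mfa_enrolled -> owner]. Adds owner.
owner first appears in round 4.

4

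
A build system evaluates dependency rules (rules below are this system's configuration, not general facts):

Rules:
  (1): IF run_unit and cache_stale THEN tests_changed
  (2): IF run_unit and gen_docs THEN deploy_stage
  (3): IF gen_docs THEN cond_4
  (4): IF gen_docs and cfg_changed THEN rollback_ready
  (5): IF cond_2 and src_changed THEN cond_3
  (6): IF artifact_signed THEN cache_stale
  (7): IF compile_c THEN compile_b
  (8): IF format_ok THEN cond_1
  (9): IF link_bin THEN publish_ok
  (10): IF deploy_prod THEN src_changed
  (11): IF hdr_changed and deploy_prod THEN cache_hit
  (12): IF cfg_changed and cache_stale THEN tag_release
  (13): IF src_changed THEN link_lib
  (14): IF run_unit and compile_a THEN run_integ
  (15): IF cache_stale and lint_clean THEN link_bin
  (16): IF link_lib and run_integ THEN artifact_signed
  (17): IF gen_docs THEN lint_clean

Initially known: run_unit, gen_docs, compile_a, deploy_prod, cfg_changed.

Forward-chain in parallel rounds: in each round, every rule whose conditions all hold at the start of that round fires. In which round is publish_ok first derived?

6

[1] (2) [IF run_unit and gen_docs THEN deploy_stage]; (3) [IF gen_docs THEN cond_4]; (4) [IF gen_docs and cfg_changed THEN rollback_ready]; (10) [IF deploy_prod THEN src_changed]; (14) [IF run_unit and compile_a THEN run_integ]; (17) [IF gen_docs THEN lint_clean]. ⇒ new: deploy_stage, cond_4, rollback_ready, src_changed, run_integ, lint_clean.
[2] (13) [IF src_changed THEN link_lib]. ⇒ new: link_lib.
[3] (16) [IF link_lib and run_integ THEN artifact_signed]. ⇒ new: artifact_signed.
[4] (6) [IF artifact_signed THEN cache_stale]. ⇒ new: cache_stale.
[5] (1) [IF run_unit and cache_stale THEN tests_changed]; (12) [IF cfg_changed and cache_stale THEN tag_release]; (15) [IF cache_stale and lint_clean THEN link_bin]. ⇒ new: tests_changed, tag_release, link_bin.
[6] (9) [IF link_bin THEN publish_ok]. ⇒ new: publish_ok.
publish_ok first appears in round 6.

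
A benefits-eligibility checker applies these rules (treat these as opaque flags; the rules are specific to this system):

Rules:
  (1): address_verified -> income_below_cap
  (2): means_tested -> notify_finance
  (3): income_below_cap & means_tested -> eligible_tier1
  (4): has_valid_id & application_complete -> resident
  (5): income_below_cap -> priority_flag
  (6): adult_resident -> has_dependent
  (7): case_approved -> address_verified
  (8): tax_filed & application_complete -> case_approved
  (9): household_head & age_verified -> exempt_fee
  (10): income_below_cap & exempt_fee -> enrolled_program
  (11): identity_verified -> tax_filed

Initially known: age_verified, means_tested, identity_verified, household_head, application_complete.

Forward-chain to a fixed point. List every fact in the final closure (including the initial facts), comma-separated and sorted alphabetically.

Round 1: (2) [means_tested -> notify_finance]; (9) [household_head & age_verified -> exempt_fee]; (11) [identity_verified -> tax_filed]. New: notify_finance, exempt_fee, tax_filed.
Round 2: (8) [tax_filed & application_complete -> case_approved]. New: case_approved.
Round 3: (7) [case_approved -> address_verified]. New: address_verified.
Round 4: (1) [address_verified -> income_below_cap]. New: income_below_cap.
Round 5: (3) [income_below_cap & means_tested -> eligible_tier1]; (5) [income_below_cap -> priority_flag]; (10) [income_below_cap & exempt_fee -> enrolled_program]. New: eligible_tier1, priority_flag, enrolled_program.

address_verified, age_verified, application_complete, case_approved, eligible_tier1, enrolled_program, exempt_fee, household_head, identity_verified, income_below_cap, means_tested, notify_finance, priority_flag, tax_filed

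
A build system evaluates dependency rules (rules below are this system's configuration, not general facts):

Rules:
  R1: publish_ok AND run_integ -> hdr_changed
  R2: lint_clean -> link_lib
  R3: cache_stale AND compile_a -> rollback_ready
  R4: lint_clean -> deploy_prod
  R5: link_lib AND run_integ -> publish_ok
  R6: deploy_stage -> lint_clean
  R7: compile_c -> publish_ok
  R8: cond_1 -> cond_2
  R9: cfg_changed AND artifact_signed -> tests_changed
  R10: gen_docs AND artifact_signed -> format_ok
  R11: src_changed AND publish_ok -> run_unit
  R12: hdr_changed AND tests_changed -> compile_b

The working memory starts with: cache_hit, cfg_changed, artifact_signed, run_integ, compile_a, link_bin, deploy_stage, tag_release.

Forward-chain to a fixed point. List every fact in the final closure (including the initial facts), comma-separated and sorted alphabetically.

Round 1: R6 [deploy_stage -> lint_clean]; R9 [cfg_changed AND artifact_signed -> tests_changed]. Adds lint_clean, tests_changed.
Round 2: R2 [lint_clean -> link_lib]; R4 [lint_clean -> deploy_prod]. Adds link_lib, deploy_prod.
Round 3: R5 [link_lib AND run_integ -> publish_ok]. Adds publish_ok.
Round 4: R1 [publish_ok AND run_integ -> hdr_changed]. Adds hdr_changed.
Round 5: R12 [hdr_changed AND tests_changed -> compile_b]. Adds compile_b.

artifact_signed, cache_hit, cfg_changed, compile_a, compile_b, deploy_prod, deploy_stage, hdr_changed, link_bin, link_lib, lint_clean, publish_ok, run_integ, tag_release, tests_changed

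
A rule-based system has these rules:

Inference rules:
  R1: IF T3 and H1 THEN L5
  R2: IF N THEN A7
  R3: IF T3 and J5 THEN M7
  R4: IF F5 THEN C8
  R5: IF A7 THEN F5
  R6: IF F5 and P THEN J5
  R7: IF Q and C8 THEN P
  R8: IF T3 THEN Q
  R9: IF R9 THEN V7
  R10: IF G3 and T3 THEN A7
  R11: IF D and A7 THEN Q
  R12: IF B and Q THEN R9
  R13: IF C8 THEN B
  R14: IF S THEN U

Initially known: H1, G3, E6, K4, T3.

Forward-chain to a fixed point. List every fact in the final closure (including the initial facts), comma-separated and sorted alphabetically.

A7, B, C8, E6, F5, G3, H1, J5, K4, L5, M7, P, Q, R9, T3, V7

[1] R1 [IF T3 and H1 THEN L5]; R8 [IF T3 THEN Q]; R10 [IF G3 and T3 THEN A7]. ⇒ new: L5, Q, A7.
[2] R5 [IF A7 THEN F5]. ⇒ new: F5.
[3] R4 [IF F5 THEN C8]. ⇒ new: C8.
[4] R7 [IF Q and C8 THEN P]; R13 [IF C8 THEN B]. ⇒ new: P, B.
[5] R6 [IF F5 and P THEN J5]; R12 [IF B and Q THEN R9]. ⇒ new: J5, R9.
[6] R3 [IF T3 and J5 THEN M7]; R9 [IF R9 THEN V7]. ⇒ new: M7, V7.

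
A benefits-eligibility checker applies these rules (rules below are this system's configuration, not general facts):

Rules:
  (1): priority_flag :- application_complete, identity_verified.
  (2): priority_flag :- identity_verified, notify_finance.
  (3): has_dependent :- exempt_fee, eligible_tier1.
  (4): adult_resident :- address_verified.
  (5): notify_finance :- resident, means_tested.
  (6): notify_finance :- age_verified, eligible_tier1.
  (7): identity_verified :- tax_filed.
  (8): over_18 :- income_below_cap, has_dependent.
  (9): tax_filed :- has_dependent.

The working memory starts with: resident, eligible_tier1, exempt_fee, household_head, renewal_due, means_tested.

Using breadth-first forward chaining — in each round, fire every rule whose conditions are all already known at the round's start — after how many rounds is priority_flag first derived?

[1] (3) [has_dependent :- exempt_fee, eligible_tier1.]; (5) [notify_finance :- resident, means_tested.]. ⇒ new: has_dependent, notify_finance.
[2] (9) [tax_filed :- has_dependent.]. ⇒ new: tax_filed.
[3] (7) [identity_verified :- tax_filed.]. ⇒ new: identity_verified.
[4] (2) [priority_flag :- identity_verified, notify_finance.]. ⇒ new: priority_flag.
priority_flag first appears in round 4.

4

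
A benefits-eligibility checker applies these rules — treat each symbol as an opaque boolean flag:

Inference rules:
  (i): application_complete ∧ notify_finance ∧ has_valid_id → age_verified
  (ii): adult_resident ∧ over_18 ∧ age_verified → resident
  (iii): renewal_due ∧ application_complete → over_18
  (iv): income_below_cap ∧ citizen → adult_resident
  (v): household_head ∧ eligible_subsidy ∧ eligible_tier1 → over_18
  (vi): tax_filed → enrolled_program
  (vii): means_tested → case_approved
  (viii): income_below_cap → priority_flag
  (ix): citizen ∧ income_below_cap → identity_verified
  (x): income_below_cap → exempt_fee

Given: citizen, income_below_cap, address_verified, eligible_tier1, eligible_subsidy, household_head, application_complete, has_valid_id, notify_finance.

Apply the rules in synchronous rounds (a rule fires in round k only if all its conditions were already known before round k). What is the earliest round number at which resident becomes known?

2

Round 1: (i) [application_complete ∧ notify_finance ∧ has_valid_id → age_verified]; (iv) [income_below_cap ∧ citizen → adult_resident]; (v) [household_head ∧ eligible_subsidy ∧ eligible_tier1 → over_18]; (viii) [income_below_cap → priority_flag]; (ix) [citizen ∧ income_below_cap → identity_verified]; (x) [income_below_cap → exempt_fee]. Adds age_verified, adult_resident, over_18, priority_flag, identity_verified, exempt_fee.
Round 2: (ii) [adult_resident ∧ over_18 ∧ age_verified → resident]. Adds resident.
resident first appears in round 2.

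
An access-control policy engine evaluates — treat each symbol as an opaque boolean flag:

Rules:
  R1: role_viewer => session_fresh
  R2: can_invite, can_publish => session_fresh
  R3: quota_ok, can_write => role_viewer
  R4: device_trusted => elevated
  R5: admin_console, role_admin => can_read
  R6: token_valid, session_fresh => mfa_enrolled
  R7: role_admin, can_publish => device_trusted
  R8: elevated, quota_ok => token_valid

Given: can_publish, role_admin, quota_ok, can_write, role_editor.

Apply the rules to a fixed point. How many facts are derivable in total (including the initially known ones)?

11

Round 1 — R3, R7, derive role_viewer, device_trusted.
Round 2 — R1, R4, derive session_fresh, elevated.
Round 3 — R8, derive token_valid.
Round 4 — R6, derive mfa_enrolled.
Closure: {can_publish, can_write, device_trusted, elevated, mfa_enrolled, quota_ok, role_admin, role_editor, role_viewer, session_fresh, token_valid} — 11 facts.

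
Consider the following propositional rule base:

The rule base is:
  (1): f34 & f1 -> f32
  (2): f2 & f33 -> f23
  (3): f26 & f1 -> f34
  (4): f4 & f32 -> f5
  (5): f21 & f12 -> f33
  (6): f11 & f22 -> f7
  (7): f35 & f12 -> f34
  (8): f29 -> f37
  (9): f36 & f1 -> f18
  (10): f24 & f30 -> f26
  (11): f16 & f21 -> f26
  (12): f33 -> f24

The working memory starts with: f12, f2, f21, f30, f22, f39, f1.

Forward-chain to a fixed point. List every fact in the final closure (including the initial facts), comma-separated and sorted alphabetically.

Round 1: (5) [f21 & f12 -> f33]. Adds f33.
Round 2: (2) [f2 & f33 -> f23]; (12) [f33 -> f24]. Adds f23, f24.
Round 3: (10) [f24 & f30 -> f26]. Adds f26.
Round 4: (3) [f26 & f1 -> f34]. Adds f34.
Round 5: (1) [f34 & f1 -> f32]. Adds f32.

f1, f12, f2, f21, f22, f23, f24, f26, f30, f32, f33, f34, f39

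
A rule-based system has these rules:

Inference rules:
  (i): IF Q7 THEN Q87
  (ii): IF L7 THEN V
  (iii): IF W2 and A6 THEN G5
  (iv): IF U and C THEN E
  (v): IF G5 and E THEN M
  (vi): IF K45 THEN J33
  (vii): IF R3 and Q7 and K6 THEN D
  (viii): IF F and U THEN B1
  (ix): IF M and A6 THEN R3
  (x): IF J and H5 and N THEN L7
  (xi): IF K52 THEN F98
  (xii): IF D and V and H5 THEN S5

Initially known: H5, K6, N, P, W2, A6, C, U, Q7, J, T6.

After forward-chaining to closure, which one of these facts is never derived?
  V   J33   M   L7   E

J33

Round 1: (i) [IF Q7 THEN Q87]; (iii) [IF W2 and A6 THEN G5]; (iv) [IF U and C THEN E]; (x) [IF J and H5 and N THEN L7]. New: Q87, G5, E, L7.
Round 2: (ii) [IF L7 THEN V]; (v) [IF G5 and E THEN M]. New: V, M.
Round 3: (ix) [IF M and A6 THEN R3]. New: R3.
Round 4: (vii) [IF R3 and Q7 and K6 THEN D]. New: D.
Round 5: (xii) [IF D and V and H5 THEN S5]. New: S5.
Derived: V (round 2), M (round 2), E (round 1), L7 (round 1). J33 never appears in any round.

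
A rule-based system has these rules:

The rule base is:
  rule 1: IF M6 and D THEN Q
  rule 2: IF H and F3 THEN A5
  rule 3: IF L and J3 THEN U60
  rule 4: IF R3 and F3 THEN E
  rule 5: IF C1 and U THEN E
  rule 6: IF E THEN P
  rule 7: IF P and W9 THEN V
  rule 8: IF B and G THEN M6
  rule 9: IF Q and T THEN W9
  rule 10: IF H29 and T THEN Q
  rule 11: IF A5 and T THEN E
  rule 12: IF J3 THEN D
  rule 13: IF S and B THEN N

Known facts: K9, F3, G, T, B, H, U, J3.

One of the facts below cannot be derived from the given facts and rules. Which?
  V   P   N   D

N

Round 1: rule 2 [IF H and F3 THEN A5]; rule 8 [IF B and G THEN M6]; rule 12 [IF J3 THEN D]. Adds A5, M6, D.
Round 2: rule 1 [IF M6 and D THEN Q]; rule 11 [IF A5 and T THEN E]. Adds Q, E.
Round 3: rule 6 [IF E THEN P]; rule 9 [IF Q and T THEN W9]. Adds P, W9.
Round 4: rule 7 [IF P and W9 THEN V]. Adds V.
Derived: P (round 3), D (round 1), V (round 4). N never appears in any round.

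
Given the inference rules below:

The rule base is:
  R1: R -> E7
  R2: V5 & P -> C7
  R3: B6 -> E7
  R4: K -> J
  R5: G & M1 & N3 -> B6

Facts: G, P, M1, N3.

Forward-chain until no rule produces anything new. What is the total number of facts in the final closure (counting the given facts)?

Round 1: R5 [G & M1 & N3 -> B6]. New: B6.
Round 2: R3 [B6 -> E7]. New: E7.
Closure: {B6, E7, G, M1, N3, P} — 6 facts.

6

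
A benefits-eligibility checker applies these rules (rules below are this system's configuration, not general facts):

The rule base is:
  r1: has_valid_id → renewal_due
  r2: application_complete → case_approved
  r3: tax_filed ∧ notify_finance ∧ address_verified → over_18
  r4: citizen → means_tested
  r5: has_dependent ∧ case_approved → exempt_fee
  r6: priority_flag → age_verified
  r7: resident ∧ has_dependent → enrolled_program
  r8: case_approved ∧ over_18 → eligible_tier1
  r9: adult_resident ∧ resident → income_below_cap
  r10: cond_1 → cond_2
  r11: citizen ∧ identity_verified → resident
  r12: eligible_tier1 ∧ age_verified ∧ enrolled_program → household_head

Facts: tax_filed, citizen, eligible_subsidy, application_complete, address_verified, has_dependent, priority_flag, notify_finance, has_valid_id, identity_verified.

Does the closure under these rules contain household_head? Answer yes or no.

yes

[1] r1 [has_valid_id → renewal_due]; r2 [application_complete → case_approved]; r3 [tax_filed ∧ notify_finance ∧ address_verified → over_18]; r4 [citizen → means_tested]; r6 [priority_flag → age_verified]; r11 [citizen ∧ identity_verified → resident]. ⇒ new: renewal_due, case_approved, over_18, means_tested, age_verified, resident.
[2] r5 [has_dependent ∧ case_approved → exempt_fee]; r7 [resident ∧ has_dependent → enrolled_program]; r8 [case_approved ∧ over_18 → eligible_tier1]. ⇒ new: exempt_fee, enrolled_program, eligible_tier1.
[3] r12 [eligible_tier1 ∧ age_verified ∧ enrolled_program → household_head]. ⇒ new: household_head.
household_head appears in round 3, so it is derivable.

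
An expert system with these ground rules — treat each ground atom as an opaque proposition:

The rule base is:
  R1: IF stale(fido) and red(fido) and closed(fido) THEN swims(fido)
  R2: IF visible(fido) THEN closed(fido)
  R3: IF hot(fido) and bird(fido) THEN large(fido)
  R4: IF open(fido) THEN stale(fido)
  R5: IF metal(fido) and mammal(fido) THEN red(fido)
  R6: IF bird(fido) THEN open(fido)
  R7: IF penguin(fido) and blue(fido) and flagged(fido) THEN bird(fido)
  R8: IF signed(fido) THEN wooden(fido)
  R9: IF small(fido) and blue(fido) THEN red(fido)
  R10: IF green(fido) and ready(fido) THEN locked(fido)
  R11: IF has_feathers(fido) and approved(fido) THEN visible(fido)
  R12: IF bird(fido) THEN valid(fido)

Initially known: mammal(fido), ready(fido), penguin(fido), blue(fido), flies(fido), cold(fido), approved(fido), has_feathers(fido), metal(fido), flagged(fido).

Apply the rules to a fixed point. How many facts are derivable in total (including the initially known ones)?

Round 1 — R5, R7, R11, derive red(fido), bird(fido), visible(fido).
Round 2 — R2, R6, R12, derive closed(fido), open(fido), valid(fido).
Round 3 — R4, derive stale(fido).
Round 4 — R1, derive swims(fido).
Closure: {approved(fido), bird(fido), blue(fido), closed(fido), cold(fido), flagged(fido), flies(fido), has_feathers(fido), mammal(fido), metal(fido), open(fido), penguin(fido), ready(fido), red(fido), stale(fido), swims(fido), valid(fido), visible(fido)} — 18 facts.

18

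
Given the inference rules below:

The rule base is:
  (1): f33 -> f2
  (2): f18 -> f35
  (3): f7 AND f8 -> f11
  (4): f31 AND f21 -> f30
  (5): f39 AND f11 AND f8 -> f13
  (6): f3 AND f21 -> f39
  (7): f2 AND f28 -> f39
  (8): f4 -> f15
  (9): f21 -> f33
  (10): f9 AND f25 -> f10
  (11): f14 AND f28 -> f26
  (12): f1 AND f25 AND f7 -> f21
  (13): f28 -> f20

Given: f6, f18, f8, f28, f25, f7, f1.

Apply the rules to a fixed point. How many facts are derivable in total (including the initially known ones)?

[1] (2) [f18 -> f35]; (3) [f7 AND f8 -> f11]; (12) [f1 AND f25 AND f7 -> f21]; (13) [f28 -> f20]. ⇒ new: f35, f11, f21, f20.
[2] (9) [f21 -> f33]. ⇒ new: f33.
[3] (1) [f33 -> f2]. ⇒ new: f2.
[4] (7) [f2 AND f28 -> f39]. ⇒ new: f39.
[5] (5) [f39 AND f11 AND f8 -> f13]. ⇒ new: f13.
Closure: {f1, f11, f13, f18, f2, f20, f21, f25, f28, f33, f35, f39, f6, f7, f8} — 15 facts.

15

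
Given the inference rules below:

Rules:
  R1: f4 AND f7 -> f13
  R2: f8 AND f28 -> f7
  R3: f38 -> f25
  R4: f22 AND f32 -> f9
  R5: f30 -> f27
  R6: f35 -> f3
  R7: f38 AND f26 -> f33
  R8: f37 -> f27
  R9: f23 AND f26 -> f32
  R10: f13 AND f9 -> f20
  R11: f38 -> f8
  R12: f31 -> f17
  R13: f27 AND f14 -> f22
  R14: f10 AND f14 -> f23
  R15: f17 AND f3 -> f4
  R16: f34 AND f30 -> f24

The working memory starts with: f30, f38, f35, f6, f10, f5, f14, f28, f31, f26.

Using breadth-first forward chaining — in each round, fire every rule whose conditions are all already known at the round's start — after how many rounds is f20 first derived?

4

Round 1: R3 [f38 -> f25]; R5 [f30 -> f27]; R6 [f35 -> f3]; R7 [f38 AND f26 -> f33]; R11 [f38 -> f8]; R12 [f31 -> f17]; R14 [f10 AND f14 -> f23]. New: f25, f27, f3, f33, f8, f17, f23.
Round 2: R2 [f8 AND f28 -> f7]; R9 [f23 AND f26 -> f32]; R13 [f27 AND f14 -> f22]; R15 [f17 AND f3 -> f4]. New: f7, f32, f22, f4.
Round 3: R1 [f4 AND f7 -> f13]; R4 [f22 AND f32 -> f9]. New: f13, f9.
Round 4: R10 [f13 AND f9 -> f20]. New: f20.
f20 first appears in round 4.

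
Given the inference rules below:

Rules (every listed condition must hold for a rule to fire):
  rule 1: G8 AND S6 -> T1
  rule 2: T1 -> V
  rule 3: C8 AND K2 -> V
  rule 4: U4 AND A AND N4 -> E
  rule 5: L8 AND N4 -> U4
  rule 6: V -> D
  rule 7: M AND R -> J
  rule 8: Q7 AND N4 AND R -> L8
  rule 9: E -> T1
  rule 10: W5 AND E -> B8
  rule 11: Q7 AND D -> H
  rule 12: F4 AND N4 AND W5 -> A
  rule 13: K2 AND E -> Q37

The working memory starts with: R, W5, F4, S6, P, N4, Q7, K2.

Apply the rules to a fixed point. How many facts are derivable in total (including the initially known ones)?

18

Round 1 — rule 8, rule 12, derive L8, A.
Round 2 — rule 5, derive U4.
Round 3 — rule 4, derive E.
Round 4 — rule 9, rule 10, rule 13, derive T1, B8, Q37.
Round 5 — rule 2, derive V.
Round 6 — rule 6, derive D.
Round 7 — rule 11, derive H.
Closure: {A, B8, D, E, F4, H, K2, L8, N4, P, Q37, Q7, R, S6, T1, U4, V, W5} — 18 facts.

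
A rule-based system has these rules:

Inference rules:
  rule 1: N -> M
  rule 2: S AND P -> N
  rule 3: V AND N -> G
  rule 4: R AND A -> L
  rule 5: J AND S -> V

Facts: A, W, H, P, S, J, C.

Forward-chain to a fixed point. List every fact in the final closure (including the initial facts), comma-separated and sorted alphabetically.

A, C, G, H, J, M, N, P, S, V, W

Round 1: rule 2 [S AND P -> N]; rule 5 [J AND S -> V]. New: N, V.
Round 2: rule 1 [N -> M]; rule 3 [V AND N -> G]. New: M, G.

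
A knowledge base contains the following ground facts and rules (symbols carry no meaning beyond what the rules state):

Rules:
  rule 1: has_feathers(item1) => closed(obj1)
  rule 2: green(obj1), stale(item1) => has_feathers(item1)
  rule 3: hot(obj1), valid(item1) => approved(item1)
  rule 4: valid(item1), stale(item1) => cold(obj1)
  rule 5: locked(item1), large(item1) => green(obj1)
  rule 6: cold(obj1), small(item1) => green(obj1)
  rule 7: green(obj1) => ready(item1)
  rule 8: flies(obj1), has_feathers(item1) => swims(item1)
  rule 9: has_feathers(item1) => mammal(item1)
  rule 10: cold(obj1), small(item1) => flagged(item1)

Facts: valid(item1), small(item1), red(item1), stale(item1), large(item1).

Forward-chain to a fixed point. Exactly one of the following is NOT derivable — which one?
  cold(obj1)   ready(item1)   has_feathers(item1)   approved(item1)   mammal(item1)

approved(item1)

Round 1 — rule 4, derive cold(obj1).
Round 2 — rule 6, rule 10, derive green(obj1), flagged(item1).
Round 3 — rule 2, rule 7, derive has_feathers(item1), ready(item1).
Round 4 — rule 1, rule 9, derive closed(obj1), mammal(item1).
Derived: cold(obj1) (round 1), mammal(item1) (round 4), ready(item1) (round 3), has_feathers(item1) (round 3). approved(item1) never appears in any round.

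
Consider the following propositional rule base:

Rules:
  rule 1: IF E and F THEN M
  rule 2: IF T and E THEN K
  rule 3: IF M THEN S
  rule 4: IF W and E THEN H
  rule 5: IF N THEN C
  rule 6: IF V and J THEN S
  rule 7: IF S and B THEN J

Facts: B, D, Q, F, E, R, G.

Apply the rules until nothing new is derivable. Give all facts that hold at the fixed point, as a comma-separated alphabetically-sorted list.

B, D, E, F, G, J, M, Q, R, S

Round 1 fires rule 1, giving M.
Round 2 fires rule 3, giving S.
Round 3 fires rule 7, giving J.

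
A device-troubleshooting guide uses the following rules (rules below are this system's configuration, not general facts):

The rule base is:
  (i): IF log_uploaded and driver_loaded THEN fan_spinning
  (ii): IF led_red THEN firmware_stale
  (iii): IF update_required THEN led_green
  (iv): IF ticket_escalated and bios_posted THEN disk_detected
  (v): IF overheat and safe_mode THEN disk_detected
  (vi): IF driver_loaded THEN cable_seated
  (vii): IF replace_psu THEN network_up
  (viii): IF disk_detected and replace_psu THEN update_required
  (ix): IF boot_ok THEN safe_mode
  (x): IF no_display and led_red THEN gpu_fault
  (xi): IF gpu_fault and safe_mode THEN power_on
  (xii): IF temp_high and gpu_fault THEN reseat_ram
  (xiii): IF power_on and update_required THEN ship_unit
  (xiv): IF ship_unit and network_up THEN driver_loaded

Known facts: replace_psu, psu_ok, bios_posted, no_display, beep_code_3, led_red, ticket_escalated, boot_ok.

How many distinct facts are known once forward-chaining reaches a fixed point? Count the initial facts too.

Round 1 fires (ii), (iv), (vii), (ix), (x), giving firmware_stale, disk_detected, network_up, safe_mode, gpu_fault.
Round 2 fires (viii), (xi), giving update_required, power_on.
Round 3 fires (iii), (xiii), giving led_green, ship_unit.
Round 4 fires (xiv), giving driver_loaded.
Round 5 fires (vi), giving cable_seated.
Closure: {beep_code_3, bios_posted, boot_ok, cable_seated, disk_detected, driver_loaded, firmware_stale, gpu_fault, led_green, led_red, network_up, no_display, power_on, psu_ok, replace_psu, safe_mode, ship_unit, ticket_escalated, update_required} — 19 facts.

19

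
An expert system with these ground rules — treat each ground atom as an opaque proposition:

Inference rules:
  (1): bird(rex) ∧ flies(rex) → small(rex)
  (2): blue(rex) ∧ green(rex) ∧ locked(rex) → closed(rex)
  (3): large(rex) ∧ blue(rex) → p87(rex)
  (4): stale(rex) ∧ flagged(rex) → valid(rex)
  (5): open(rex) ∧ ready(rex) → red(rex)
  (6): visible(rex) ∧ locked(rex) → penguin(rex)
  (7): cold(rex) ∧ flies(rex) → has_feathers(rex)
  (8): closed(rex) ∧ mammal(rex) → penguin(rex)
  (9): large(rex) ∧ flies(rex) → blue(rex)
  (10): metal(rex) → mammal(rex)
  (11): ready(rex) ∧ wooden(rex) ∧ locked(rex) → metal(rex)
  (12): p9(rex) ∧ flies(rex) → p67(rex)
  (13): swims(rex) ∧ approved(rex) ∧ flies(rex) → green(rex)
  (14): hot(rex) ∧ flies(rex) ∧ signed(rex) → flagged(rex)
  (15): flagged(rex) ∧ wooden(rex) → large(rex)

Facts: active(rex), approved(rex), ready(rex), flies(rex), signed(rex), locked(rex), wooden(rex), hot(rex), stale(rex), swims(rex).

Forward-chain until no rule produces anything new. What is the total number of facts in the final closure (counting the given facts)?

20

Round 1 — (11), (13), (14), derive metal(rex), green(rex), flagged(rex).
Round 2 — (4), (10), (15), derive valid(rex), mammal(rex), large(rex).
Round 3 — (9), derive blue(rex).
Round 4 — (2), (3), derive closed(rex), p87(rex).
Round 5 — (8), derive penguin(rex).
Closure: {active(rex), approved(rex), blue(rex), closed(rex), flagged(rex), flies(rex), green(rex), hot(rex), large(rex), locked(rex), mammal(rex), metal(rex), p87(rex), penguin(rex), ready(rex), signed(rex), stale(rex), swims(rex), valid(rex), wooden(rex)} — 20 facts.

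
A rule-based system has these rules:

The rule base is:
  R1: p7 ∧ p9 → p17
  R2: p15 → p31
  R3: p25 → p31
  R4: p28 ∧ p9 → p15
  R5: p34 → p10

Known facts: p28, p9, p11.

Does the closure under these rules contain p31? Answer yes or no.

Round 1 — R4, derive p15.
Round 2 — R2, derive p31.
p31 appears in round 2, so it is derivable.

yes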